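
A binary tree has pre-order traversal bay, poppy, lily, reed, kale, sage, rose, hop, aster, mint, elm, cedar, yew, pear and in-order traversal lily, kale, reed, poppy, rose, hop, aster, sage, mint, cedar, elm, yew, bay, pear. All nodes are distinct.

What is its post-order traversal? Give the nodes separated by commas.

The first element of pre-order is the root; it splits in-order into left and right subtrees.
Root bay: left subtree has 12 nodes {lily, kale, reed, poppy, rose, hop, aster, sage, mint, cedar, elm, yew}, right has 1 {pear}.
  Root poppy: left subtree has 3 nodes {lily, kale, reed}, right has 8 {rose, hop, aster, sage, mint, cedar, elm, yew}.
    Root lily: left subtree has 0 nodes { }, right has 2 {kale, reed}.
      Root reed: left subtree has 1 node {kale}, right has 0 { }.
    Root sage: left subtree has 3 nodes {rose, hop, aster}, right has 4 {mint, cedar, elm, yew}.
      Root rose: left subtree has 0 nodes { }, right has 2 {hop, aster}.
        Root hop: left subtree has 0 nodes { }, right has 1 {aster}.
      Root mint: left subtree has 0 nodes { }, right has 3 {cedar, elm, yew}.
        Root elm: left subtree has 1 node {cedar}, right has 1 {yew}.

kale, reed, lily, aster, hop, rose, cedar, yew, elm, mint, sage, poppy, pear, bay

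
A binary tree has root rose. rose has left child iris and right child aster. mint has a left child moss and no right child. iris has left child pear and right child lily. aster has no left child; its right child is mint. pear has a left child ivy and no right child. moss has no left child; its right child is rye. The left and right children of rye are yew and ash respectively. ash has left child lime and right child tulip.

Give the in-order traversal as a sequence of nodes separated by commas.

ivy, pear, iris, lily, rose, aster, moss, yew, rye, lime, ash, tulip, mint

In-order visits the left subtree, then the node, then the right subtree.
At rose: go left to iris.
  At iris: go left to pear.
    At pear: go left to ivy.
      ivy is a leaf — visit ivy.
    Visit pear.
    At pear: no right child.
  Visit iris.
  At iris: go right to lily.
    lily is a leaf — visit lily.
Visit rose.
At rose: go right to aster.
  At aster: no left child.
  Visit aster.
  At aster: go right to mint.
    At mint: go left to moss.
      At moss: no left child.
      Visit moss.
      At moss: go right to rye.
        At rye: go left to yew.
          yew is a leaf — visit yew.
        Visit rye.
        At rye: go right to ash.
          At ash: go left to lime.
            lime is a leaf — visit lime.
          Visit ash.
          At ash: go right to tulip.
            tulip is a leaf — visit tulip.
    Visit mint.
    At mint: no right child.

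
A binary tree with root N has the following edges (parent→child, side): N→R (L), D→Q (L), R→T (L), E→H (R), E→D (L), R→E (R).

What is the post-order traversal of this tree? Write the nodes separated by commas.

Post-order visits the left subtree, then the right subtree, then the node.
At N: go left to R.
  At R: go left to T.
    T is a leaf — visit T.
  At R: go right to E.
    At E: go left to D.
      At D: go left to Q.
        Q is a leaf — visit Q.
      At D: no right child.
      Visit D.
    At E: go right to H.
      H is a leaf — visit H.
    Visit E.
  Visit R.
At N: no right child.
Visit N.

T, Q, D, H, E, R, N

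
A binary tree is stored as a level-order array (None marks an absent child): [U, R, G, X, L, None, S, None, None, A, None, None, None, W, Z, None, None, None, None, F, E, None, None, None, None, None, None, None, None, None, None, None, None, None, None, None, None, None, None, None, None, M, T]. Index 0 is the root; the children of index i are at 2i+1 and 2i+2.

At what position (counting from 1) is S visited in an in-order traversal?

12

In-order visits the left subtree, then the node, then the right subtree.
At U: go left to R.
  At R: go left to X.
    X is a leaf — visit X.
  Visit R.
  At R: go right to L.
    At L: go left to A.
      At A: go left to F.
        F is a leaf — visit F.
      Visit A.
      At A: go right to E.
        At E: go left to M.
          M is a leaf — visit M.
        Visit E.
        At E: go right to T.
          T is a leaf — visit T.
    Visit L.
    At L: no right child.
Visit U.
At U: go right to G.
  At G: no left child.
  Visit G.
  At G: go right to S.
    At S: go left to W.
      W is a leaf — visit W.
    Visit S.
    At S: go right to Z.
      Z is a leaf — visit Z.
Full in-order sequence: X, R, F, A, M, E, T, L, U, G, W, S, Z.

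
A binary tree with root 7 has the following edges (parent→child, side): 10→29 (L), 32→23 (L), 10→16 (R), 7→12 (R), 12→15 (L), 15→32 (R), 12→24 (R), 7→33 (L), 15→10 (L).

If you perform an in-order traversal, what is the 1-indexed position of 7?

2

In-order visits the left subtree, then the node, then the right subtree.
At 7: go left to 33.
  33 is a leaf — visit 33.
Visit 7.
At 7: go right to 12.
  At 12: go left to 15.
    At 15: go left to 10.
      At 10: go left to 29.
        29 is a leaf — visit 29.
      Visit 10.
      At 10: go right to 16.
        16 is a leaf — visit 16.
    Visit 15.
    At 15: go right to 32.
      At 32: go left to 23.
        23 is a leaf — visit 23.
      Visit 32.
      At 32: no right child.
  Visit 12.
  At 12: go right to 24.
    24 is a leaf — visit 24.
Full in-order sequence: 33, 7, 29, 10, 16, 15, 23, 32, 12, 24.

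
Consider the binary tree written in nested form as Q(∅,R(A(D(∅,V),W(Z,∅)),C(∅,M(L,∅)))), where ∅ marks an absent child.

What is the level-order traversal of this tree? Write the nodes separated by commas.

Level-order visits nodes level by level from the root, left to right within each level.
Level 0: Q
Level 1: R
Level 2: A, C
Level 3: D, W, M
Level 4: V, Z, L

Q, R, A, C, D, W, M, V, Z, L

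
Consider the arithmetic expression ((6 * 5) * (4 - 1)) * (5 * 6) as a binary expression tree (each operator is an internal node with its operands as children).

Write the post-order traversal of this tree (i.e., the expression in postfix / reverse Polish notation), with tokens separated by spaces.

Post-order on an expression tree gives postfix notation: for each operator, emit left operand, right operand, then the operator.

6 5 * 4 1 - * 5 6 * *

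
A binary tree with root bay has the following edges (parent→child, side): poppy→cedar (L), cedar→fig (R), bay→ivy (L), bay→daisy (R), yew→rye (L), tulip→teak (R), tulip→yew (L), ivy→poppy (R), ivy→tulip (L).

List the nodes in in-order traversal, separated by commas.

In-order visits the left subtree, then the node, then the right subtree.
At bay: go left to ivy.
  At ivy: go left to tulip.
    At tulip: go left to yew.
      At yew: go left to rye.
        rye is a leaf — visit rye.
      Visit yew.
      At yew: no right child.
    Visit tulip.
    At tulip: go right to teak.
      teak is a leaf — visit teak.
  Visit ivy.
  At ivy: go right to poppy.
    At poppy: go left to cedar.
      At cedar: no left child.
      Visit cedar.
      At cedar: go right to fig.
        fig is a leaf — visit fig.
    Visit poppy.
    At poppy: no right child.
Visit bay.
At bay: go right to daisy.
  daisy is a leaf — visit daisy.

rye, yew, tulip, teak, ivy, cedar, fig, poppy, bay, daisy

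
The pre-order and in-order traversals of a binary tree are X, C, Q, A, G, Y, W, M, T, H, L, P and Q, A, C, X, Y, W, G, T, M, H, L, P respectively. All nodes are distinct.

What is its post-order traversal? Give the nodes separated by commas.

The first element of pre-order is the root; it splits in-order into left and right subtrees.
Root X: left subtree has 3 nodes {Q, A, C}, right has 8 {Y, W, G, T, M, H, L, P}.
  Root C: left subtree has 2 nodes {Q, A}, right has 0 { }.
    Root Q: left subtree has 0 nodes { }, right has 1 {A}.
  Root G: left subtree has 2 nodes {Y, W}, right has 5 {T, M, H, L, P}.
    Root Y: left subtree has 0 nodes { }, right has 1 {W}.
    Root M: left subtree has 1 node {T}, right has 3 {H, L, P}.
      Root H: left subtree has 0 nodes { }, right has 2 {L, P}.
        Root L: left subtree has 0 nodes { }, right has 1 {P}.

A, Q, C, W, Y, T, P, L, H, M, G, X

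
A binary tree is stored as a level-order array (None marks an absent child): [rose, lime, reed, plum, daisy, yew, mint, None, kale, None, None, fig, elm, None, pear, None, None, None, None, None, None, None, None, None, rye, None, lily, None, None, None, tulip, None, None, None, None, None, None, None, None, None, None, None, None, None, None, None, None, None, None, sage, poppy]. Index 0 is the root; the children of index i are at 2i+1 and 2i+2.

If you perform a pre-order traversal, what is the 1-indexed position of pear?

15

Pre-order visits the node, then its left subtree, then its right subtree.
Visit rose.
At rose: go left to lime.
  Visit lime.
  At lime: go left to plum.
    Visit plum.
    At plum: no left child.
    At plum: go right to kale.
      kale is a leaf — visit kale.
  At lime: go right to daisy.
    daisy is a leaf — visit daisy.
At rose: go right to reed.
  Visit reed.
  At reed: go left to yew.
    Visit yew.
    At yew: go left to fig.
      Visit fig.
      At fig: no left child.
      At fig: go right to rye.
        Visit rye.
        At rye: go left to sage.
          sage is a leaf — visit sage.
        At rye: go right to poppy.
          poppy is a leaf — visit poppy.
    At yew: go right to elm.
      Visit elm.
      At elm: no left child.
      At elm: go right to lily.
        lily is a leaf — visit lily.
  At reed: go right to mint.
    Visit mint.
    At mint: no left child.
    At mint: go right to pear.
      Visit pear.
      At pear: no left child.
      At pear: go right to tulip.
        tulip is a leaf — visit tulip.
Full pre-order sequence: rose, lime, plum, kale, daisy, reed, yew, fig, rye, sage, poppy, elm, lily, mint, pear, tulip.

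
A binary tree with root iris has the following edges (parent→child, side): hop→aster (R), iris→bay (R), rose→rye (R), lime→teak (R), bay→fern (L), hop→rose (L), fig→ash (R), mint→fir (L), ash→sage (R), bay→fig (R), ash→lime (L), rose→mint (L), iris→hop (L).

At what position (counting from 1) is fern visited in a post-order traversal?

7

Post-order visits the left subtree, then the right subtree, then the node.
At iris: go left to hop.
  At hop: go left to rose.
    At rose: go left to mint.
      At mint: go left to fir.
        fir is a leaf — visit fir.
      At mint: no right child.
      Visit mint.
    At rose: go right to rye.
      rye is a leaf — visit rye.
    Visit rose.
  At hop: go right to aster.
    aster is a leaf — visit aster.
  Visit hop.
At iris: go right to bay.
  At bay: go left to fern.
    fern is a leaf — visit fern.
  At bay: go right to fig.
    At fig: no left child.
    At fig: go right to ash.
      At ash: go left to lime.
        At lime: no left child.
        At lime: go right to teak.
          teak is a leaf — visit teak.
        Visit lime.
      At ash: go right to sage.
        sage is a leaf — visit sage.
      Visit ash.
    Visit fig.
  Visit bay.
Visit iris.
Full post-order sequence: fir, mint, rye, rose, aster, hop, fern, teak, lime, sage, ash, fig, bay, iris.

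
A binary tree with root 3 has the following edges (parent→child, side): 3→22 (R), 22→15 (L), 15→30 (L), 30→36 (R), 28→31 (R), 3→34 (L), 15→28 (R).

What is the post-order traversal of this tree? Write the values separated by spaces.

34 36 30 31 28 15 22 3

Post-order visits the left subtree, then the right subtree, then the node.
At 3: go left to 34.
  34 is a leaf — visit 34.
At 3: go right to 22.
  At 22: go left to 15.
    At 15: go left to 30.
      At 30: no left child.
      At 30: go right to 36.
        36 is a leaf — visit 36.
      Visit 30.
    At 15: go right to 28.
      At 28: no left child.
      At 28: go right to 31.
        31 is a leaf — visit 31.
      Visit 28.
    Visit 15.
  At 22: no right child.
  Visit 22.
Visit 3.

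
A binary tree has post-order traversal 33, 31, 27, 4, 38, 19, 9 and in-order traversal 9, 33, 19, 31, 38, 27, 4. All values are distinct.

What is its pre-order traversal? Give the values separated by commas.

The last element of post-order is the root; it splits in-order into left and right subtrees.
Root 9: left subtree has 0 nodes { }, right has 6 {33, 19, 31, 38, 27, 4}.
  Root 19: left subtree has 1 node {33}, right has 4 {31, 38, 27, 4}.
    Root 38: left subtree has 1 node {31}, right has 2 {27, 4}.
      Root 4: left subtree has 1 node {27}, right has 0 { }.

9, 19, 33, 38, 31, 4, 27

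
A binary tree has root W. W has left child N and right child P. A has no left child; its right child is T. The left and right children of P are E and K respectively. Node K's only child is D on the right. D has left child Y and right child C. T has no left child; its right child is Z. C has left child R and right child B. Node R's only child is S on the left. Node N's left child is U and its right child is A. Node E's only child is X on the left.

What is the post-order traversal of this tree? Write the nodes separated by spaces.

Post-order visits the left subtree, then the right subtree, then the node.
At W: go left to N.
  At N: go left to U.
    U is a leaf — visit U.
  At N: go right to A.
    At A: no left child.
    At A: go right to T.
      At T: no left child.
      At T: go right to Z.
        Z is a leaf — visit Z.
      Visit T.
    Visit A.
  Visit N.
At W: go right to P.
  At P: go left to E.
    At E: go left to X.
      X is a leaf — visit X.
    At E: no right child.
    Visit E.
  At P: go right to K.
    At K: no left child.
    At K: go right to D.
      At D: go left to Y.
        Y is a leaf — visit Y.
      At D: go right to C.
        At C: go left to R.
          At R: go left to S.
            S is a leaf — visit S.
          At R: no right child.
          Visit R.
        At C: go right to B.
          B is a leaf — visit B.
        Visit C.
      Visit D.
    Visit K.
  Visit P.
Visit W.

U Z T A N X E Y S R B C D K P W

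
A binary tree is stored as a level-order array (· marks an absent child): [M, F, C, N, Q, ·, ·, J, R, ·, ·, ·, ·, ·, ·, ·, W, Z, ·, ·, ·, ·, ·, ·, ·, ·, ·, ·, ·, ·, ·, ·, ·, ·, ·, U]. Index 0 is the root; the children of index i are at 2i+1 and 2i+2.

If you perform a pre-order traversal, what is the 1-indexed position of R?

Pre-order visits the node, then its left subtree, then its right subtree.
Visit M.
At M: go left to F.
  Visit F.
  At F: go left to N.
    Visit N.
    At N: go left to J.
      Visit J.
      At J: no left child.
      At J: go right to W.
        W is a leaf — visit W.
    At N: go right to R.
      Visit R.
      At R: go left to Z.
        Visit Z.
        At Z: go left to U.
          U is a leaf — visit U.
        At Z: no right child.
      At R: no right child.
  At F: go right to Q.
    Q is a leaf — visit Q.
At M: go right to C.
  C is a leaf — visit C.
Full pre-order sequence: M, F, N, J, W, R, Z, U, Q, C.

6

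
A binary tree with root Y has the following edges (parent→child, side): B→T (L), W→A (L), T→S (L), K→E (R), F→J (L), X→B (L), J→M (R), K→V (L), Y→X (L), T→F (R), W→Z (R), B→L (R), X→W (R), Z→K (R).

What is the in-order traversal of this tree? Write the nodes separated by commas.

S, T, J, M, F, B, L, X, A, W, Z, V, K, E, Y

In-order visits the left subtree, then the node, then the right subtree.
At Y: go left to X.
  At X: go left to B.
    At B: go left to T.
      At T: go left to S.
        S is a leaf — visit S.
      Visit T.
      At T: go right to F.
        At F: go left to J.
          At J: no left child.
          Visit J.
          At J: go right to M.
            M is a leaf — visit M.
        Visit F.
        At F: no right child.
    Visit B.
    At B: go right to L.
      L is a leaf — visit L.
  Visit X.
  At X: go right to W.
    At W: go left to A.
      A is a leaf — visit A.
    Visit W.
    At W: go right to Z.
      At Z: no left child.
      Visit Z.
      At Z: go right to K.
        At K: go left to V.
          V is a leaf — visit V.
        Visit K.
        At K: go right to E.
          E is a leaf — visit E.
Visit Y.
At Y: no right child.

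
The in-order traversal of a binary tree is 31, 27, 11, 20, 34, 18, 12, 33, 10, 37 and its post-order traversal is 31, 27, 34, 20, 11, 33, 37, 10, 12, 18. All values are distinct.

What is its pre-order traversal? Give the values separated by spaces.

18 11 27 31 20 34 12 10 33 37

The last element of post-order is the root; it splits in-order into left and right subtrees.
Root 18: left subtree has 5 nodes {31, 27, 11, 20, 34}, right has 4 {12, 33, 10, 37}.
  Root 11: left subtree has 2 nodes {31, 27}, right has 2 {20, 34}.
    Root 27: left subtree has 1 node {31}, right has 0 { }.
    Root 20: left subtree has 0 nodes { }, right has 1 {34}.
  Root 12: left subtree has 0 nodes { }, right has 3 {33, 10, 37}.
    Root 10: left subtree has 1 node {33}, right has 1 {37}.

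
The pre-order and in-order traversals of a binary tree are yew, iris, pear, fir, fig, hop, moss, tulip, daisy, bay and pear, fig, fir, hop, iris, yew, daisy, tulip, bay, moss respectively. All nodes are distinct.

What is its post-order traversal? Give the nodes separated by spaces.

The first element of pre-order is the root; it splits in-order into left and right subtrees.
Root yew: left subtree has 5 nodes {pear, fig, fir, hop, iris}, right has 4 {daisy, tulip, bay, moss}.
  Root iris: left subtree has 4 nodes {pear, fig, fir, hop}, right has 0 { }.
    Root pear: left subtree has 0 nodes { }, right has 3 {fig, fir, hop}.
      Root fir: left subtree has 1 node {fig}, right has 1 {hop}.
  Root moss: left subtree has 3 nodes {daisy, tulip, bay}, right has 0 { }.
    Root tulip: left subtree has 1 node {daisy}, right has 1 {bay}.

fig hop fir pear iris daisy bay tulip moss yew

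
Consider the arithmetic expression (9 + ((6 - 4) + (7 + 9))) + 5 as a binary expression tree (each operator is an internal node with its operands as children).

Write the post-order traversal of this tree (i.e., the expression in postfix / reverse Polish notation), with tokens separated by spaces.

9 6 4 - 7 9 + + + 5 +

Post-order on an expression tree gives postfix notation: for each operator, emit left operand, right operand, then the operator.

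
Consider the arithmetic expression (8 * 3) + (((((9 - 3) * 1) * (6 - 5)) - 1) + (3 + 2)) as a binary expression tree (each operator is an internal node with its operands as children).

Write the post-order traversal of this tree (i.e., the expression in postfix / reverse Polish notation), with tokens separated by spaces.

8 3 * 9 3 - 1 * 6 5 - * 1 - 3 2 + + +

Post-order on an expression tree gives postfix notation: for each operator, emit left operand, right operand, then the operator.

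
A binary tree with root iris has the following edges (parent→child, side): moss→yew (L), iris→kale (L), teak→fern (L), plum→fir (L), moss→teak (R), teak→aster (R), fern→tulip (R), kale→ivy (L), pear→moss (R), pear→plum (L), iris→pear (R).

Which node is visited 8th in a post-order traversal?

Post-order visits the left subtree, then the right subtree, then the node.
At iris: go left to kale.
  At kale: go left to ivy.
    ivy is a leaf — visit ivy.
  At kale: no right child.
  Visit kale.
At iris: go right to pear.
  At pear: go left to plum.
    At plum: go left to fir.
      fir is a leaf — visit fir.
    At plum: no right child.
    Visit plum.
  At pear: go right to moss.
    At moss: go left to yew.
      yew is a leaf — visit yew.
    At moss: go right to teak.
      At teak: go left to fern.
        At fern: no left child.
        At fern: go right to tulip.
          tulip is a leaf — visit tulip.
        Visit fern.
      At teak: go right to aster.
        aster is a leaf — visit aster.
      Visit teak.
    Visit moss.
  Visit pear.
Visit iris.
Full post-order sequence: ivy, kale, fir, plum, yew, tulip, fern, aster, teak, moss, pear, iris.

aster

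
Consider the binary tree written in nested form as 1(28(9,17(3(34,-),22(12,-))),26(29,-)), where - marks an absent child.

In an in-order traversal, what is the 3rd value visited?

In-order visits the left subtree, then the node, then the right subtree.
At 1: go left to 28.
  At 28: go left to 9.
    9 is a leaf — visit 9.
  Visit 28.
  At 28: go right to 17.
    At 17: go left to 3.
      At 3: go left to 34.
        34 is a leaf — visit 34.
      Visit 3.
      At 3: no right child.
    Visit 17.
    At 17: go right to 22.
      At 22: go left to 12.
        12 is a leaf — visit 12.
      Visit 22.
      At 22: no right child.
Visit 1.
At 1: go right to 26.
  At 26: go left to 29.
    29 is a leaf — visit 29.
  Visit 26.
  At 26: no right child.
Full in-order sequence: 9, 28, 34, 3, 17, 12, 22, 1, 29, 26.

34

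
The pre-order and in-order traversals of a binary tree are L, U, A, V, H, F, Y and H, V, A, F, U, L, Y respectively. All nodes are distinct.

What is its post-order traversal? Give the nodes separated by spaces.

The first element of pre-order is the root; it splits in-order into left and right subtrees.
Root L: left subtree has 5 nodes {H, V, A, F, U}, right has 1 {Y}.
  Root U: left subtree has 4 nodes {H, V, A, F}, right has 0 { }.
    Root A: left subtree has 2 nodes {H, V}, right has 1 {F}.
      Root V: left subtree has 1 node {H}, right has 0 { }.

H V F A U Y L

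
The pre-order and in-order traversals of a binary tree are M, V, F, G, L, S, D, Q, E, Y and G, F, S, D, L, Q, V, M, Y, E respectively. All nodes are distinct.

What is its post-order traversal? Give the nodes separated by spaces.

The first element of pre-order is the root; it splits in-order into left and right subtrees.
Root M: left subtree has 7 nodes {G, F, S, D, L, Q, V}, right has 2 {Y, E}.
  Root V: left subtree has 6 nodes {G, F, S, D, L, Q}, right has 0 { }.
    Root F: left subtree has 1 node {G}, right has 4 {S, D, L, Q}.
      Root L: left subtree has 2 nodes {S, D}, right has 1 {Q}.
        Root S: left subtree has 0 nodes { }, right has 1 {D}.
  Root E: left subtree has 1 node {Y}, right has 0 { }.

G D S Q L F V Y E M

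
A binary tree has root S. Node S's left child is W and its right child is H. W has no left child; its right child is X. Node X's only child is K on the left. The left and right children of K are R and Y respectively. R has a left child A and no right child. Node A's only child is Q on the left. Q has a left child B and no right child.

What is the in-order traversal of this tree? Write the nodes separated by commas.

W, B, Q, A, R, K, Y, X, S, H

In-order visits the left subtree, then the node, then the right subtree.
At S: go left to W.
  At W: no left child.
  Visit W.
  At W: go right to X.
    At X: go left to K.
      At K: go left to R.
        At R: go left to A.
          At A: go left to Q.
            At Q: go left to B.
              B is a leaf — visit B.
            Visit Q.
            At Q: no right child.
          Visit A.
          At A: no right child.
        Visit R.
        At R: no right child.
      Visit K.
      At K: go right to Y.
        Y is a leaf — visit Y.
    Visit X.
    At X: no right child.
Visit S.
At S: go right to H.
  H is a leaf — visit H.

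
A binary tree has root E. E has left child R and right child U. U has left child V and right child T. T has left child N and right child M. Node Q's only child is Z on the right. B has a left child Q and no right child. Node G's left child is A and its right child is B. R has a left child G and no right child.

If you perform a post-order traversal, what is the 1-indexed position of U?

11

Post-order visits the left subtree, then the right subtree, then the node.
At E: go left to R.
  At R: go left to G.
    At G: go left to A.
      A is a leaf — visit A.
    At G: go right to B.
      At B: go left to Q.
        At Q: no left child.
        At Q: go right to Z.
          Z is a leaf — visit Z.
        Visit Q.
      At B: no right child.
      Visit B.
    Visit G.
  At R: no right child.
  Visit R.
At E: go right to U.
  At U: go left to V.
    V is a leaf — visit V.
  At U: go right to T.
    At T: go left to N.
      N is a leaf — visit N.
    At T: go right to M.
      M is a leaf — visit M.
    Visit T.
  Visit U.
Visit E.
Full post-order sequence: A, Z, Q, B, G, R, V, N, M, T, U, E.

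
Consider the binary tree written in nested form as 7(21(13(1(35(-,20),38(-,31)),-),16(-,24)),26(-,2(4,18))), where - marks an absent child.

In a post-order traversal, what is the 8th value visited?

16

Post-order visits the left subtree, then the right subtree, then the node.
At 7: go left to 21.
  At 21: go left to 13.
    At 13: go left to 1.
      At 1: go left to 35.
        At 35: no left child.
        At 35: go right to 20.
          20 is a leaf — visit 20.
        Visit 35.
      At 1: go right to 38.
        At 38: no left child.
        At 38: go right to 31.
          31 is a leaf — visit 31.
        Visit 38.
      Visit 1.
    At 13: no right child.
    Visit 13.
  At 21: go right to 16.
    At 16: no left child.
    At 16: go right to 24.
      24 is a leaf — visit 24.
    Visit 16.
  Visit 21.
At 7: go right to 26.
  At 26: no left child.
  At 26: go right to 2.
    At 2: go left to 4.
      4 is a leaf — visit 4.
    At 2: go right to 18.
      18 is a leaf — visit 18.
    Visit 2.
  Visit 26.
Visit 7.
Full post-order sequence: 20, 35, 31, 38, 1, 13, 24, 16, 21, 4, 18, 2, 26, 7.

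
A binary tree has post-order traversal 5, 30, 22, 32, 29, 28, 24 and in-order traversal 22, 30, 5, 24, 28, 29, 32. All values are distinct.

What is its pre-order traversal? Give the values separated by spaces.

The last element of post-order is the root; it splits in-order into left and right subtrees.
Root 24: left subtree has 3 nodes {22, 30, 5}, right has 3 {28, 29, 32}.
  Root 22: left subtree has 0 nodes { }, right has 2 {30, 5}.
    Root 30: left subtree has 0 nodes { }, right has 1 {5}.
  Root 28: left subtree has 0 nodes { }, right has 2 {29, 32}.
    Root 29: left subtree has 0 nodes { }, right has 1 {32}.

24 22 30 5 28 29 32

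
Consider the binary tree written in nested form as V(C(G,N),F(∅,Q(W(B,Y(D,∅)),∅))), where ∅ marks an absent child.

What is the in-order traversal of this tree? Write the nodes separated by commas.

G, C, N, V, F, B, W, D, Y, Q

In-order visits the left subtree, then the node, then the right subtree.
At V: go left to C.
  At C: go left to G.
    G is a leaf — visit G.
  Visit C.
  At C: go right to N.
    N is a leaf — visit N.
Visit V.
At V: go right to F.
  At F: no left child.
  Visit F.
  At F: go right to Q.
    At Q: go left to W.
      At W: go left to B.
        B is a leaf — visit B.
      Visit W.
      At W: go right to Y.
        At Y: go left to D.
          D is a leaf — visit D.
        Visit Y.
        At Y: no right child.
    Visit Q.
    At Q: no right child.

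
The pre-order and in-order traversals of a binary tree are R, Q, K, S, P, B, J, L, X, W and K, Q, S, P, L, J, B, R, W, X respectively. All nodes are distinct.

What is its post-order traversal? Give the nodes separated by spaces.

The first element of pre-order is the root; it splits in-order into left and right subtrees.
Root R: left subtree has 7 nodes {K, Q, S, P, L, J, B}, right has 2 {W, X}.
  Root Q: left subtree has 1 node {K}, right has 5 {S, P, L, J, B}.
    Root S: left subtree has 0 nodes { }, right has 4 {P, L, J, B}.
      Root P: left subtree has 0 nodes { }, right has 3 {L, J, B}.
        Root B: left subtree has 2 nodes {L, J}, right has 0 { }.
          Root J: left subtree has 1 node {L}, right has 0 { }.
  Root X: left subtree has 1 node {W}, right has 0 { }.

K L J B P S Q W X R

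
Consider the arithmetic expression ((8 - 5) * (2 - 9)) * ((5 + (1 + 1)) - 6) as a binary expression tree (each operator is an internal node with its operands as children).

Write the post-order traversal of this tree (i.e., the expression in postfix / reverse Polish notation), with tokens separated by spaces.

8 5 - 2 9 - * 5 1 1 + + 6 - *

Post-order on an expression tree gives postfix notation: for each operator, emit left operand, right operand, then the operator.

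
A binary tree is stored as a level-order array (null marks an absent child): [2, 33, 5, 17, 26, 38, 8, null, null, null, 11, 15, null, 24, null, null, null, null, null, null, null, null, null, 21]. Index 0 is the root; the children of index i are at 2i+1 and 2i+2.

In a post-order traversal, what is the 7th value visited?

38

Post-order visits the left subtree, then the right subtree, then the node.
At 2: go left to 33.
  At 33: go left to 17.
    17 is a leaf — visit 17.
  At 33: go right to 26.
    At 26: no left child.
    At 26: go right to 11.
      11 is a leaf — visit 11.
    Visit 26.
  Visit 33.
At 2: go right to 5.
  At 5: go left to 38.
    At 38: go left to 15.
      At 15: go left to 21.
        21 is a leaf — visit 21.
      At 15: no right child.
      Visit 15.
    At 38: no right child.
    Visit 38.
  At 5: go right to 8.
    At 8: go left to 24.
      24 is a leaf — visit 24.
    At 8: no right child.
    Visit 8.
  Visit 5.
Visit 2.
Full post-order sequence: 17, 11, 26, 33, 21, 15, 38, 24, 8, 5, 2.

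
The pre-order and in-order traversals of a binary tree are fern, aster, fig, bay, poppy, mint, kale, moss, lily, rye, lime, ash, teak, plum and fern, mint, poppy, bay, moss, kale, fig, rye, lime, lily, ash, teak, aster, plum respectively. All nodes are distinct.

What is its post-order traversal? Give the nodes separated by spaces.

The first element of pre-order is the root; it splits in-order into left and right subtrees.
Root fern: left subtree has 0 nodes { }, right has 13 {mint, poppy, bay, moss, kale, fig, rye, lime, lily, ash, teak, aster, plum}.
  Root aster: left subtree has 11 nodes {mint, poppy, bay, moss, kale, fig, rye, lime, lily, ash, teak}, right has 1 {plum}.
    Root fig: left subtree has 5 nodes {mint, poppy, bay, moss, kale}, right has 5 {rye, lime, lily, ash, teak}.
      Root bay: left subtree has 2 nodes {mint, poppy}, right has 2 {moss, kale}.
        Root poppy: left subtree has 1 node {mint}, right has 0 { }.
        Root kale: left subtree has 1 node {moss}, right has 0 { }.
      Root lily: left subtree has 2 nodes {rye, lime}, right has 2 {ash, teak}.
        Root rye: left subtree has 0 nodes { }, right has 1 {lime}.
        Root ash: left subtree has 0 nodes { }, right has 1 {teak}.

mint poppy moss kale bay lime rye teak ash lily fig plum aster fern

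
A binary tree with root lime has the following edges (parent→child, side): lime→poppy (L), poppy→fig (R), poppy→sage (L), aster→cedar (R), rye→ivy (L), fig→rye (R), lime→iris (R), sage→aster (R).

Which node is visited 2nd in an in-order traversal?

aster

In-order visits the left subtree, then the node, then the right subtree.
At lime: go left to poppy.
  At poppy: go left to sage.
    At sage: no left child.
    Visit sage.
    At sage: go right to aster.
      At aster: no left child.
      Visit aster.
      At aster: go right to cedar.
        cedar is a leaf — visit cedar.
  Visit poppy.
  At poppy: go right to fig.
    At fig: no left child.
    Visit fig.
    At fig: go right to rye.
      At rye: go left to ivy.
        ivy is a leaf — visit ivy.
      Visit rye.
      At rye: no right child.
Visit lime.
At lime: go right to iris.
  iris is a leaf — visit iris.
Full in-order sequence: sage, aster, cedar, poppy, fig, ivy, rye, lime, iris.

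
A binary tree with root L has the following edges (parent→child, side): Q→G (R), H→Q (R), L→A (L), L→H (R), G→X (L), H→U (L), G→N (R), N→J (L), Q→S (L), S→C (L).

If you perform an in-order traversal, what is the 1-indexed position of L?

2

In-order visits the left subtree, then the node, then the right subtree.
At L: go left to A.
  A is a leaf — visit A.
Visit L.
At L: go right to H.
  At H: go left to U.
    U is a leaf — visit U.
  Visit H.
  At H: go right to Q.
    At Q: go left to S.
      At S: go left to C.
        C is a leaf — visit C.
      Visit S.
      At S: no right child.
    Visit Q.
    At Q: go right to G.
      At G: go left to X.
        X is a leaf — visit X.
      Visit G.
      At G: go right to N.
        At N: go left to J.
          J is a leaf — visit J.
        Visit N.
        At N: no right child.
Full in-order sequence: A, L, U, H, C, S, Q, X, G, J, N.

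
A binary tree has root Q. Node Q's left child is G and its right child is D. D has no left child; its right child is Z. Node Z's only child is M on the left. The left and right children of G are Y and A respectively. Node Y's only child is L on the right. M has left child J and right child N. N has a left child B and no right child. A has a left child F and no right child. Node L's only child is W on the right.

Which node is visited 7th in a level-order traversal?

L

Level-order visits nodes level by level from the root, left to right within each level.
Level 0: Q
Level 1: G, D
Level 2: Y, A, Z
Level 3: L, F, M
Level 4: W, J, N
Level 5: B
Full level-order sequence: Q, G, D, Y, A, Z, L, F, M, W, J, N, B.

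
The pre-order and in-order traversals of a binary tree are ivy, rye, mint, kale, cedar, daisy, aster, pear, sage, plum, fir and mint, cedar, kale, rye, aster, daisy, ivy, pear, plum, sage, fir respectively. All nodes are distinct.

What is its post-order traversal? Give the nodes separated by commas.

The first element of pre-order is the root; it splits in-order into left and right subtrees.
Root ivy: left subtree has 6 nodes {mint, cedar, kale, rye, aster, daisy}, right has 4 {pear, plum, sage, fir}.
  Root rye: left subtree has 3 nodes {mint, cedar, kale}, right has 2 {aster, daisy}.
    Root mint: left subtree has 0 nodes { }, right has 2 {cedar, kale}.
      Root kale: left subtree has 1 node {cedar}, right has 0 { }.
    Root daisy: left subtree has 1 node {aster}, right has 0 { }.
  Root pear: left subtree has 0 nodes { }, right has 3 {plum, sage, fir}.
    Root sage: left subtree has 1 node {plum}, right has 1 {fir}.

cedar, kale, mint, aster, daisy, rye, plum, fir, sage, pear, ivy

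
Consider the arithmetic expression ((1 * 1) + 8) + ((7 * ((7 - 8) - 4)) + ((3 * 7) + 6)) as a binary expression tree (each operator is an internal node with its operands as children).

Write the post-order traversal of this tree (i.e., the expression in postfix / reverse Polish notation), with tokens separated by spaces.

1 1 * 8 + 7 7 8 - 4 - * 3 7 * 6 + + +

Post-order on an expression tree gives postfix notation: for each operator, emit left operand, right operand, then the operator.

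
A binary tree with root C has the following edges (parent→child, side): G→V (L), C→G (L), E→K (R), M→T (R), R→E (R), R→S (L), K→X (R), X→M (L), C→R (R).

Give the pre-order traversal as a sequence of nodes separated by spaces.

Pre-order visits the node, then its left subtree, then its right subtree.
Visit C.
At C: go left to G.
  Visit G.
  At G: go left to V.
    V is a leaf — visit V.
  At G: no right child.
At C: go right to R.
  Visit R.
  At R: go left to S.
    S is a leaf — visit S.
  At R: go right to E.
    Visit E.
    At E: no left child.
    At E: go right to K.
      Visit K.
      At K: no left child.
      At K: go right to X.
        Visit X.
        At X: go left to M.
          Visit M.
          At M: no left child.
          At M: go right to T.
            T is a leaf — visit T.
        At X: no right child.

C G V R S E K X M T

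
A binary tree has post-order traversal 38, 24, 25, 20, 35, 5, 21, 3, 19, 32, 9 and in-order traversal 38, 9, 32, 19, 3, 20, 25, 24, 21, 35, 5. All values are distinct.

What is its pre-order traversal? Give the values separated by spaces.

The last element of post-order is the root; it splits in-order into left and right subtrees.
Root 9: left subtree has 1 node {38}, right has 9 {32, 19, 3, 20, 25, 24, 21, 35, 5}.
  Root 32: left subtree has 0 nodes { }, right has 8 {19, 3, 20, 25, 24, 21, 35, 5}.
    Root 19: left subtree has 0 nodes { }, right has 7 {3, 20, 25, 24, 21, 35, 5}.
      Root 3: left subtree has 0 nodes { }, right has 6 {20, 25, 24, 21, 35, 5}.
        Root 21: left subtree has 3 nodes {20, 25, 24}, right has 2 {35, 5}.
          Root 20: left subtree has 0 nodes { }, right has 2 {25, 24}.
            Root 25: left subtree has 0 nodes { }, right has 1 {24}.
          Root 5: left subtree has 1 node {35}, right has 0 { }.

9 38 32 19 3 21 20 25 24 5 35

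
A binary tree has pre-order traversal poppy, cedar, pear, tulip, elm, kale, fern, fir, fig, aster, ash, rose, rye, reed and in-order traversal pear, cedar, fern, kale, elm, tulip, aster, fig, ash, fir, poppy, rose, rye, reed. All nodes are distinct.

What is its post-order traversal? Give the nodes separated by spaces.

pear fern kale elm aster ash fig fir tulip cedar reed rye rose poppy

The first element of pre-order is the root; it splits in-order into left and right subtrees.
Root poppy: left subtree has 10 nodes {pear, cedar, fern, kale, elm, tulip, aster, fig, ash, fir}, right has 3 {rose, rye, reed}.
  Root cedar: left subtree has 1 node {pear}, right has 8 {fern, kale, elm, tulip, aster, fig, ash, fir}.
    Root tulip: left subtree has 3 nodes {fern, kale, elm}, right has 4 {aster, fig, ash, fir}.
      Root elm: left subtree has 2 nodes {fern, kale}, right has 0 { }.
        Root kale: left subtree has 1 node {fern}, right has 0 { }.
      Root fir: left subtree has 3 nodes {aster, fig, ash}, right has 0 { }.
        Root fig: left subtree has 1 node {aster}, right has 1 {ash}.
  Root rose: left subtree has 0 nodes { }, right has 2 {rye, reed}.
    Root rye: left subtree has 0 nodes { }, right has 1 {reed}.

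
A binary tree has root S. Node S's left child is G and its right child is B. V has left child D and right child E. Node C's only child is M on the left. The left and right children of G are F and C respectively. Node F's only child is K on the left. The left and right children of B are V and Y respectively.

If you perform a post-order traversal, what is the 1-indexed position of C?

4

Post-order visits the left subtree, then the right subtree, then the node.
At S: go left to G.
  At G: go left to F.
    At F: go left to K.
      K is a leaf — visit K.
    At F: no right child.
    Visit F.
  At G: go right to C.
    At C: go left to M.
      M is a leaf — visit M.
    At C: no right child.
    Visit C.
  Visit G.
At S: go right to B.
  At B: go left to V.
    At V: go left to D.
      D is a leaf — visit D.
    At V: go right to E.
      E is a leaf — visit E.
    Visit V.
  At B: go right to Y.
    Y is a leaf — visit Y.
  Visit B.
Visit S.
Full post-order sequence: K, F, M, C, G, D, E, V, Y, B, S.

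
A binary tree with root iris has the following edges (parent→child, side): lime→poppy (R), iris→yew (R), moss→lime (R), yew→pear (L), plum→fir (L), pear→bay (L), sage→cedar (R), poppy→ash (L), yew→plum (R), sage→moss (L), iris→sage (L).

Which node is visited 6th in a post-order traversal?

Post-order visits the left subtree, then the right subtree, then the node.
At iris: go left to sage.
  At sage: go left to moss.
    At moss: no left child.
    At moss: go right to lime.
      At lime: no left child.
      At lime: go right to poppy.
        At poppy: go left to ash.
          ash is a leaf — visit ash.
        At poppy: no right child.
        Visit poppy.
      Visit lime.
    Visit moss.
  At sage: go right to cedar.
    cedar is a leaf — visit cedar.
  Visit sage.
At iris: go right to yew.
  At yew: go left to pear.
    At pear: go left to bay.
      bay is a leaf — visit bay.
    At pear: no right child.
    Visit pear.
  At yew: go right to plum.
    At plum: go left to fir.
      fir is a leaf — visit fir.
    At plum: no right child.
    Visit plum.
  Visit yew.
Visit iris.
Full post-order sequence: ash, poppy, lime, moss, cedar, sage, bay, pear, fir, plum, yew, iris.

sage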